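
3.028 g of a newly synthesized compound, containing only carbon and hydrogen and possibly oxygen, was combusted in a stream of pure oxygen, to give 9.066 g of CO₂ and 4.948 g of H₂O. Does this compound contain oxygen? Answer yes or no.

no

mol C = 9.066 g CO₂ ÷ 44.009 g/mol = 0.20600 mol
mol H = 2 × 4.948 g H₂O ÷ 18.015 g/mol = 0.54932 mol
C and H together account for 3.0280 g — essentially the entire 3.028 g sample — so the compound contains no oxygen.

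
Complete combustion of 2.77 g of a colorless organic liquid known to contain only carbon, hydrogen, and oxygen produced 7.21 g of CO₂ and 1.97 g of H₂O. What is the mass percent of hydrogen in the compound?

8.0%

mol C = 7.21 g CO₂ ÷ 44.009 g/mol = 0.1638 mol
mol H = 2 × 1.97 g H₂O ÷ 18.015 g/mol = 0.2187 mol
mass O = 2.77 − (1.968 + 0.2205) = 0.5818 g → mol O = 0.5818 ÷ 15.999 = 0.03636 mol
mass % H = 0.2205 g ÷ 2.77 g × 100%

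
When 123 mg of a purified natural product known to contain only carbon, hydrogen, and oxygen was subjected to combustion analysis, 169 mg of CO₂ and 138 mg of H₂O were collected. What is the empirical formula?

CH4O

mol C = 0.169 g CO₂ ÷ 44.009 g/mol = 0.003840 mol
mol H = 2 × 0.138 g H₂O ÷ 18.015 g/mol = 0.01532 mol
mass O = 0.123 − (0.04612 + 0.01544) = 0.06143 g → mol O = 0.06143 ÷ 15.999 = 0.003840 mol
Divide by the smallest (0.003840 mol): C 1.000, H 3.990, O 1.000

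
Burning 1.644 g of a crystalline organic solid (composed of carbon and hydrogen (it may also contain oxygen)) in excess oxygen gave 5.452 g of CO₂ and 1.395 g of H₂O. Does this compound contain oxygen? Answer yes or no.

no

mol C = 5.452 g CO₂ ÷ 44.009 g/mol = 0.12388 mol
mol H = 2 × 1.395 g H₂O ÷ 18.015 g/mol = 0.15487 mol
C and H together account for 1.6441 g — essentially the entire 1.644 g sample — so the compound contains no oxygen.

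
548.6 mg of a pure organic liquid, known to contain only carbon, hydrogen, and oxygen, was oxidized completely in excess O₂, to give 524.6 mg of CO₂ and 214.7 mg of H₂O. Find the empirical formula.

mol C = 0.5246 g CO₂ ÷ 44.009 g/mol = 0.011920 mol
mol H = 2 × 0.2147 g H₂O ÷ 18.015 g/mol = 0.023836 mol
mass O = 0.5486 − (0.14317 + 0.024026) = 0.38140 g → mol O = 0.38140 ÷ 15.999 = 0.023839 mol
Divide by the smallest (0.011920 mol): C 1.000, H 2.000, O 2.000

CH2O2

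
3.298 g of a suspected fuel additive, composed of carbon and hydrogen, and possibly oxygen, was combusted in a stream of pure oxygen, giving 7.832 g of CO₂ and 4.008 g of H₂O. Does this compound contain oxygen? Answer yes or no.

mol C = 7.832 g CO₂ ÷ 44.009 g/mol = 0.17796 mol
mol H = 2 × 4.008 g H₂O ÷ 18.015 g/mol = 0.44496 mol
C and H account for only 2.5860 g of the 3.298 g sample; the remaining 0.71196 g must be oxygen.

yes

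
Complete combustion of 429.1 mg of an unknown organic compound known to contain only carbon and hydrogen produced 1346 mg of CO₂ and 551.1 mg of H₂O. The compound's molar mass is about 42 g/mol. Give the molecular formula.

C3H6

mol C = 1.346 g CO₂ ÷ 44.009 g/mol = 0.030585 mol
mol H = 2 × 0.5511 g H₂O ÷ 18.015 g/mol = 0.061182 mol
Divide by the smallest (0.030585 mol): C 1.000, H 2.000
Empirical formula: CH2
Empirical-formula mass = 14.03 g/mol; 42 ÷ 14.03 ≈ 3, so the molecular formula is C3H6.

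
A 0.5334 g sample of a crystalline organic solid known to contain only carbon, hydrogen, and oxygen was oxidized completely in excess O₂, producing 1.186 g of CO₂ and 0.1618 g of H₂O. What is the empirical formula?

C9H6O4

mol C = 1.186 g CO₂ ÷ 44.009 g/mol = 0.026949 mol
mol H = 2 × 0.1618 g H₂O ÷ 18.015 g/mol = 0.017963 mol
mass O = 0.5334 − (0.32368 + 0.018107) = 0.19161 g → mol O = 0.19161 ÷ 15.999 = 0.011976 mol
Divide by the smallest (0.011976 mol): C 2.250, H 1.500, O 1.000
Multiplying each by 4 gives whole numbers: C 9.00, H 6.00, O 4.00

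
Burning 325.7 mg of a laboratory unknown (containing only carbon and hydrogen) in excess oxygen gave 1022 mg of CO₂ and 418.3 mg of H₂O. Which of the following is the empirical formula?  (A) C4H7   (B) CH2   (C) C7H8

(B) CH2

mol C = 1.022 g CO₂ ÷ 44.009 g/mol = 0.023223 mol
mol H = 2 × 0.4183 g H₂O ÷ 18.015 g/mol = 0.046439 mol
Divide by the smallest (0.023223 mol): C 1.000, H 2.000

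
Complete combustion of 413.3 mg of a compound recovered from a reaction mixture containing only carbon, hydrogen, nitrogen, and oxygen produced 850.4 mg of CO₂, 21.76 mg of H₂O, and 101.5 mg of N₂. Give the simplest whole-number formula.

mol C = 0.8504 g CO₂ ÷ 44.009 g/mol = 0.019323 mol
mol H = 2 × 0.02176 g H₂O ÷ 18.015 g/mol = 0.0024158 mol
mol N = 2 × 0.1015 g N₂ ÷ 28.014 g/mol = 0.0072464 mol
mass O = 0.4133 − (0.23209 + 0.0024351 + 0.10150) = 0.077273 g → mol O = 0.077273 ÷ 15.999 = 0.0048298 mol
Divide by the smallest (0.0024158 mol): C 7.999, H 1.000, N 3.000, O 1.999

C8HN3O2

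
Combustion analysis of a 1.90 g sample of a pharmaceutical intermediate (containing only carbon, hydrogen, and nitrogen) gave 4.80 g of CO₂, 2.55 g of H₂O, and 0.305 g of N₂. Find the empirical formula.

mol C = 4.80 g CO₂ ÷ 44.009 g/mol = 0.1091 mol
mol H = 2 × 2.55 g H₂O ÷ 18.015 g/mol = 0.2831 mol
mol N = 2 × 0.305 g N₂ ÷ 28.014 g/mol = 0.02177 mol
Divide by the smallest (0.02177 mol): C 5.009, H 13.001, N 1.000

C5H13N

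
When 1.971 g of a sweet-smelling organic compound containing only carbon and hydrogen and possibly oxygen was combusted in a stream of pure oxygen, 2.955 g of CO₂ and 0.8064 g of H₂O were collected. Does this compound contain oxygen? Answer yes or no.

mol C = 2.955 g CO₂ ÷ 44.009 g/mol = 0.067145 mol
mol H = 2 × 0.8064 g H₂O ÷ 18.015 g/mol = 0.089525 mol
C and H account for only 0.89672 g of the 1.971 g sample; the remaining 1.0743 g must be oxygen.

yes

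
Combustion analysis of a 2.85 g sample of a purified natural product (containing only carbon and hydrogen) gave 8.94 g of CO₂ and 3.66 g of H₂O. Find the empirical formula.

mol C = 8.94 g CO₂ ÷ 44.009 g/mol = 0.2031 mol
mol H = 2 × 3.66 g H₂O ÷ 18.015 g/mol = 0.4063 mol
Divide by the smallest (0.2031 mol): C 1.000, H 2.000

CH2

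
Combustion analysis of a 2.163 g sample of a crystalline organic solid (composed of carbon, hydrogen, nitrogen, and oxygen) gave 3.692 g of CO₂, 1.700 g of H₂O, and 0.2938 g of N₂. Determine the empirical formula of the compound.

C4H9NO2

mol C = 3.692 g CO₂ ÷ 44.009 g/mol = 0.083892 mol
mol H = 2 × 1.700 g H₂O ÷ 18.015 g/mol = 0.18873 mol
mol N = 2 × 0.2938 g N₂ ÷ 28.014 g/mol = 0.020975 mol
mass O = 2.163 − (1.0076 + 0.19024 + 0.29380) = 0.67133 g → mol O = 0.67133 ÷ 15.999 = 0.041961 mol
Divide by the smallest (0.020975 mol): C 4.000, H 8.998, N 1.000, O 2.000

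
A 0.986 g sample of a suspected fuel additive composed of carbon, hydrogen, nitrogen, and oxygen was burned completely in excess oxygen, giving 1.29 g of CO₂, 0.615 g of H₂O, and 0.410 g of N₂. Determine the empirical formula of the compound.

mol C = 1.29 g CO₂ ÷ 44.009 g/mol = 0.02931 mol
mol H = 2 × 0.615 g H₂O ÷ 18.015 g/mol = 0.06828 mol
mol N = 2 × 0.410 g N₂ ÷ 28.014 g/mol = 0.02927 mol
mass O = 0.986 − (0.3521 + 0.06882 + 0.4100) = 0.1551 g → mol O = 0.1551 ÷ 15.999 = 0.009695 mol
Divide by the smallest (0.009695 mol): C 3.023, H 7.043, N 3.019, O 1.000

C3H7N3O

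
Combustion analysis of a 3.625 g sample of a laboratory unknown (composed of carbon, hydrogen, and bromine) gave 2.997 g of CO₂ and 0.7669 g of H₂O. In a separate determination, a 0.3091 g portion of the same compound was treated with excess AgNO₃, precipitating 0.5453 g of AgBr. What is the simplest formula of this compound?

C4H5Br2

mol C = 2.997 g CO₂ ÷ 44.009 g/mol = 0.068100 mol
mol H = 2 × 0.7669 g H₂O ÷ 18.015 g/mol = 0.085140 mol
From the AgBr data: mol Br per gram of compound = (0.5453 ÷ 187.772) ÷ 0.3091 = 0.0093952 mol/g, so in the 3.625 g combustion sample mol Br = 0.034058 mol
Divide by the smallest (0.034058 mol): C 2.000, H 2.500, Br 1.000
Multiplying each by 2 gives whole numbers: C 4.00, H 5.00, Br 2.00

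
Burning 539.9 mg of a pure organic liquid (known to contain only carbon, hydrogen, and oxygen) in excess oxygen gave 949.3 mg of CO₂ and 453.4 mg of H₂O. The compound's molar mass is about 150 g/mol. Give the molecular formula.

C6H14O4

mol C = 0.9493 g CO₂ ÷ 44.009 g/mol = 0.021571 mol
mol H = 2 × 0.4534 g H₂O ÷ 18.015 g/mol = 0.050336 mol
mass O = 0.5399 − (0.25908 + 0.050739) = 0.23008 g → mol O = 0.23008 ÷ 15.999 = 0.014381 mol
Divide by the smallest (0.014381 mol): C 1.500, H 3.500, O 1.000
Multiplying each by 2 gives whole numbers: C 3.00, H 7.00, O 2.00
Empirical formula: C3H7O2
Empirical-formula mass = 75.09 g/mol; 150 ÷ 75.09 ≈ 2, so the molecular formula is C6H14O4.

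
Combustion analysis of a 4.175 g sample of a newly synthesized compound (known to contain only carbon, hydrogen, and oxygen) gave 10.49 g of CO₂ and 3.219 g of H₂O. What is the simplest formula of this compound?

C4H6O

mol C = 10.49 g CO₂ ÷ 44.009 g/mol = 0.23836 mol
mol H = 2 × 3.219 g H₂O ÷ 18.015 g/mol = 0.35737 mol
mass O = 4.175 − (2.8629 + 0.36023) = 0.95183 g → mol O = 0.95183 ÷ 15.999 = 0.059493 mol
Divide by the smallest (0.059493 mol): C 4.007, H 6.007, O 1.000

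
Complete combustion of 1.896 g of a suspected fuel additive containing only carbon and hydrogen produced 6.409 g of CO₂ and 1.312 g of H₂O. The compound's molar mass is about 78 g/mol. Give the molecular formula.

mol C = 6.409 g CO₂ ÷ 44.009 g/mol = 0.14563 mol
mol H = 2 × 1.312 g H₂O ÷ 18.015 g/mol = 0.14566 mol
Divide by the smallest (0.14563 mol): C 1.000, H 1.000
Empirical formula: CH
Empirical-formula mass = 13.02 g/mol; 78 ÷ 13.02 ≈ 6, so the molecular formula is C6H6.

C6H6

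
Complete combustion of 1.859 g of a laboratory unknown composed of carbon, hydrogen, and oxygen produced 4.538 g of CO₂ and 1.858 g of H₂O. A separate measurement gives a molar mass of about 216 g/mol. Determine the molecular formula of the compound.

mol C = 4.538 g CO₂ ÷ 44.009 g/mol = 0.10312 mol
mol H = 2 × 1.858 g H₂O ÷ 18.015 g/mol = 0.20627 mol
mass O = 1.859 − (1.2385 + 0.20792) = 0.41256 g → mol O = 0.41256 ÷ 15.999 = 0.025787 mol
Divide by the smallest (0.025787 mol): C 3.999, H 7.999, O 1.000
Empirical formula: C4H8O
Empirical-formula mass = 72.11 g/mol; 216 ÷ 72.11 ≈ 3, so the molecular formula is C12H24O3.

C12H24O3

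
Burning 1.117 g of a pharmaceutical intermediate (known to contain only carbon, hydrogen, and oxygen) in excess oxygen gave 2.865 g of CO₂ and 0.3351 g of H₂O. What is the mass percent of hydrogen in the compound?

mol C = 2.865 g CO₂ ÷ 44.009 g/mol = 0.065100 mol
mol H = 2 × 0.3351 g H₂O ÷ 18.015 g/mol = 0.037202 mol
mass O = 1.117 − (0.78192 + 0.037500) = 0.29758 g → mol O = 0.29758 ÷ 15.999 = 0.018600 mol
mass % H = 0.037500 g ÷ 1.117 g × 100%

3.36%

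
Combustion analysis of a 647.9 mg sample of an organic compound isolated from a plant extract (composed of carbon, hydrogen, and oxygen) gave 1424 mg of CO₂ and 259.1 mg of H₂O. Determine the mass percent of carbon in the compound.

59.98%

mol C = 1.424 g CO₂ ÷ 44.009 g/mol = 0.032357 mol
mol H = 2 × 0.2591 g H₂O ÷ 18.015 g/mol = 0.028765 mol
mass O = 0.6479 − (0.38864 + 0.028995) = 0.23026 g → mol O = 0.23026 ÷ 15.999 = 0.014392 mol
mass % C = 0.38864 g ÷ 0.6479 g × 100%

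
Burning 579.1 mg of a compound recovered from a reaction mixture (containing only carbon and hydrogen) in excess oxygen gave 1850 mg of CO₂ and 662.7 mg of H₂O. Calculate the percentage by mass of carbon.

87.19%

mol C = 1.850 g CO₂ ÷ 44.009 g/mol = 0.042037 mol
mol H = 2 × 0.6627 g H₂O ÷ 18.015 g/mol = 0.073572 mol
mass % C = 0.50490 g ÷ 0.5791 g × 100%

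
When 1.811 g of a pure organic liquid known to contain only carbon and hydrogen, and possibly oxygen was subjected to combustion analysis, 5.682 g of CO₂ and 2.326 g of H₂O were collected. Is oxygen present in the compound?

no

mol C = 5.682 g CO₂ ÷ 44.009 g/mol = 0.12911 mol
mol H = 2 × 2.326 g H₂O ÷ 18.015 g/mol = 0.25823 mol
C and H together account for 1.8110 g — essentially the entire 1.811 g sample — so the compound contains no oxygen.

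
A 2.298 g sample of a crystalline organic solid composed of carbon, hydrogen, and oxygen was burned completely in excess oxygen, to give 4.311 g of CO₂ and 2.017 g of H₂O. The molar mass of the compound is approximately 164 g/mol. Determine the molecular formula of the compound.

mol C = 4.311 g CO₂ ÷ 44.009 g/mol = 0.097957 mol
mol H = 2 × 2.017 g H₂O ÷ 18.015 g/mol = 0.22392 mol
mass O = 2.298 − (1.1766 + 0.22572) = 0.89572 g → mol O = 0.89572 ÷ 15.999 = 0.055986 mol
Divide by the smallest (0.055986 mol): C 1.750, H 4.000, O 1.000
Multiplying each by 4 gives whole numbers: C 7.00, H 16.00, O 4.00
Empirical formula: C7H16O4
Empirical-formula mass = 164.20 g/mol; 164 ÷ 164.20 ≈ 1, so the molecular formula is C7H16O4.

C7H16O4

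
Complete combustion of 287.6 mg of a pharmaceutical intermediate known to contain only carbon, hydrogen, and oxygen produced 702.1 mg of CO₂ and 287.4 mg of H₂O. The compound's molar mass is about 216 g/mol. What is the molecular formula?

C12H24O3

mol C = 0.7021 g CO₂ ÷ 44.009 g/mol = 0.015954 mol
mol H = 2 × 0.2874 g H₂O ÷ 18.015 g/mol = 0.031907 mol
mass O = 0.2876 − (0.19162 + 0.032162) = 0.063820 g → mol O = 0.063820 ÷ 15.999 = 0.0039890 mol
Divide by the smallest (0.0039890 mol): C 3.999, H 7.999, O 1.000
Empirical formula: C4H8O
Empirical-formula mass = 72.11 g/mol; 216 ÷ 72.11 ≈ 3, so the molecular formula is C12H24O3.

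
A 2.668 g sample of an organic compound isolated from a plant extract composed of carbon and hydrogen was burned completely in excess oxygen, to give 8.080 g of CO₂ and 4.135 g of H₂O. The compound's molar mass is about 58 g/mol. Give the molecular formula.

mol C = 8.080 g CO₂ ÷ 44.009 g/mol = 0.18360 mol
mol H = 2 × 4.135 g H₂O ÷ 18.015 g/mol = 0.45906 mol
Divide by the smallest (0.18360 mol): C 1.000, H 2.500
Multiplying each by 2 gives whole numbers: C 2.00, H 5.00
Empirical formula: C2H5
Empirical-formula mass = 29.06 g/mol; 58 ÷ 29.06 ≈ 2, so the molecular formula is C4H10.

C4H10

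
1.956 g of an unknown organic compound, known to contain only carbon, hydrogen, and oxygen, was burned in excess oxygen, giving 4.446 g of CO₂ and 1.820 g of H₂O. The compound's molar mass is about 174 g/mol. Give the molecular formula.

C9H18O3

mol C = 4.446 g CO₂ ÷ 44.009 g/mol = 0.10102 mol
mol H = 2 × 1.820 g H₂O ÷ 18.015 g/mol = 0.20205 mol
mass O = 1.956 − (1.2134 + 0.20367) = 0.53892 g → mol O = 0.53892 ÷ 15.999 = 0.033685 mol
Divide by the smallest (0.033685 mol): C 2.999, H 5.998, O 1.000
Empirical formula: C3H6O
Empirical-formula mass = 58.08 g/mol; 174 ÷ 58.08 ≈ 3, so the molecular formula is C9H18O3.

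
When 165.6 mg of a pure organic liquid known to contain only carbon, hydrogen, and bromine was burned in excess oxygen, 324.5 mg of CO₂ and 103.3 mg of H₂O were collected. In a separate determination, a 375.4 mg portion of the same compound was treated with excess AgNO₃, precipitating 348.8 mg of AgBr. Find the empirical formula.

C9H14Br

mol C = 0.3245 g CO₂ ÷ 44.009 g/mol = 0.0073735 mol
mol H = 2 × 0.1033 g H₂O ÷ 18.015 g/mol = 0.011468 mol
From the AgBr data: mol Br per gram of compound = (0.3488 ÷ 187.772) ÷ 0.3754 = 0.0049482 mol/g, so in the 0.1656 g combustion sample mol Br = 0.00081943 mol
Divide by the smallest (0.00081943 mol): C 8.998, H 13.995, Br 1.000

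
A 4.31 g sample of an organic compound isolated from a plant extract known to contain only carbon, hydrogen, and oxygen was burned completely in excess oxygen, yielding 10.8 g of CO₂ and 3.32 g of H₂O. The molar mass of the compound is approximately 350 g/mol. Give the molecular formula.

mol C = 10.8 g CO₂ ÷ 44.009 g/mol = 0.2454 mol
mol H = 2 × 3.32 g H₂O ÷ 18.015 g/mol = 0.3686 mol
mass O = 4.31 − (2.948 + 0.3715) = 0.9909 g → mol O = 0.9909 ÷ 15.999 = 0.06194 mol
Divide by the smallest (0.06194 mol): C 3.962, H 5.951, O 1.000
Empirical formula: C4H6O
Empirical-formula mass = 70.09 g/mol; 350 ÷ 70.09 ≈ 5, so the molecular formula is C20H30O5.

C20H30O5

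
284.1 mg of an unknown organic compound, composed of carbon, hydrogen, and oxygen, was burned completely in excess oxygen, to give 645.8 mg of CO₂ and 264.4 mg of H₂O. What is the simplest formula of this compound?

C3H6O

mol C = 0.6458 g CO₂ ÷ 44.009 g/mol = 0.014674 mol
mol H = 2 × 0.2644 g H₂O ÷ 18.015 g/mol = 0.029353 mol
mass O = 0.2841 − (0.17625 + 0.029588) = 0.078259 g → mol O = 0.078259 ÷ 15.999 = 0.0048915 mol
Divide by the smallest (0.0048915 mol): C 3.000, H 6.001, O 1.000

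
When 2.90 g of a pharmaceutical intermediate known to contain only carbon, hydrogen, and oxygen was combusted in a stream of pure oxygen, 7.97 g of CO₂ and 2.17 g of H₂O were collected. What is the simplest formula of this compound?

C6H8O

mol C = 7.97 g CO₂ ÷ 44.009 g/mol = 0.1811 mol
mol H = 2 × 2.17 g H₂O ÷ 18.015 g/mol = 0.2409 mol
mass O = 2.90 − (2.175 + 0.2428) = 0.4820 g → mol O = 0.4820 ÷ 15.999 = 0.03013 mol
Divide by the smallest (0.03013 mol): C 6.011, H 7.997, O 1.000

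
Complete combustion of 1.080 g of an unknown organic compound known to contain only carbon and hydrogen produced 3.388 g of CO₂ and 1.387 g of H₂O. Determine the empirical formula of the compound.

CH2

mol C = 3.388 g CO₂ ÷ 44.009 g/mol = 0.076984 mol
mol H = 2 × 1.387 g H₂O ÷ 18.015 g/mol = 0.15398 mol
Divide by the smallest (0.076984 mol): C 1.000, H 2.000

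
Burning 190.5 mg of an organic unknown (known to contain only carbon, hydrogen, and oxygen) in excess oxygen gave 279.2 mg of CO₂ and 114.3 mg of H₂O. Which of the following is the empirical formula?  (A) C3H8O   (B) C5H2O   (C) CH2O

mol C = 0.2792 g CO₂ ÷ 44.009 g/mol = 0.0063442 mol
mol H = 2 × 0.1143 g H₂O ÷ 18.015 g/mol = 0.012689 mol
mass O = 0.1905 − (0.076200 + 0.012791) = 0.10151 g → mol O = 0.10151 ÷ 15.999 = 0.0063447 mol
Divide by the smallest (0.0063442 mol): C 1.000, H 2.000, O 1.000

(C) CH2O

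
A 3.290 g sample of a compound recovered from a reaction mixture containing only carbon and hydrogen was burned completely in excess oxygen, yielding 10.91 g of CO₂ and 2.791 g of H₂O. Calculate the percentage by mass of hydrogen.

9.49%

mol C = 10.91 g CO₂ ÷ 44.009 g/mol = 0.24790 mol
mol H = 2 × 2.791 g H₂O ÷ 18.015 g/mol = 0.30985 mol
mass % H = 0.31233 g ÷ 3.290 g × 100%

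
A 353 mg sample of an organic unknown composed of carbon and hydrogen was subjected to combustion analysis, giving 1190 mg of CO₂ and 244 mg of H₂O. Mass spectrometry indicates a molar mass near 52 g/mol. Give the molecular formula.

mol C = 1.19 g CO₂ ÷ 44.009 g/mol = 0.02704 mol
mol H = 2 × 0.244 g H₂O ÷ 18.015 g/mol = 0.02709 mol
Divide by the smallest (0.02704 mol): C 1.000, H 1.002
Empirical formula: CH
Empirical-formula mass = 13.02 g/mol; 52 ÷ 13.02 ≈ 4, so the molecular formula is C4H4.

C4H4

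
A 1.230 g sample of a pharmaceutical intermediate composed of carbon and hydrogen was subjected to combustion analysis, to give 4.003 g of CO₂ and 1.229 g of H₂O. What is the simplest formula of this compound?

C2H3

mol C = 4.003 g CO₂ ÷ 44.009 g/mol = 0.090959 mol
mol H = 2 × 1.229 g H₂O ÷ 18.015 g/mol = 0.13644 mol
Divide by the smallest (0.090959 mol): C 1.000, H 1.500
Multiplying each by 2 gives whole numbers: C 2.00, H 3.00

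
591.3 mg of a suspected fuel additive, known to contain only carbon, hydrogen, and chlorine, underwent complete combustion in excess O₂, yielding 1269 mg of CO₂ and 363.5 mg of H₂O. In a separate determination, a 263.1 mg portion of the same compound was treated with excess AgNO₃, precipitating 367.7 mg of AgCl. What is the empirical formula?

C5H7Cl

mol C = 1.269 g CO₂ ÷ 44.009 g/mol = 0.028835 mol
mol H = 2 × 0.3635 g H₂O ÷ 18.015 g/mol = 0.040355 mol
From the AgCl data: mol Cl per gram of compound = (0.3677 ÷ 143.318) ÷ 0.2631 = 0.0097515 mol/g, so in the 0.5913 g combustion sample mol Cl = 0.0057661 mol
Divide by the smallest (0.0057661 mol): C 5.001, H 6.999, Cl 1.000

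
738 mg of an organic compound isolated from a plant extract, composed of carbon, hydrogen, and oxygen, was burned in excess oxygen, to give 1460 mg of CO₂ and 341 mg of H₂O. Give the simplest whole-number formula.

C7H8O4

mol C = 1.46 g CO₂ ÷ 44.009 g/mol = 0.03318 mol
mol H = 2 × 0.341 g H₂O ÷ 18.015 g/mol = 0.03786 mol
mass O = 0.738 − (0.3985 + 0.03816) = 0.3014 g → mol O = 0.3014 ÷ 15.999 = 0.01884 mol
Divide by the smallest (0.01884 mol): C 1.761, H 2.010, O 1.000
Multiplying each by 4 gives whole numbers: C 7.04, H 8.04, O 4.00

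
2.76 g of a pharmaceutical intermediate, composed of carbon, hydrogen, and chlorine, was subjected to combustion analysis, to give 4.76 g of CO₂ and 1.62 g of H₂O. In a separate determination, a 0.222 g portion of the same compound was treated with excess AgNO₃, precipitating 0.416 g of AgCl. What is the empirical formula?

C3H5Cl

mol C = 4.76 g CO₂ ÷ 44.009 g/mol = 0.1082 mol
mol H = 2 × 1.62 g H₂O ÷ 18.015 g/mol = 0.1799 mol
From the AgCl data: mol Cl per gram of compound = (0.416 ÷ 143.318) ÷ 0.222 = 0.01307 mol/g, so in the 2.76 g combustion sample mol Cl = 0.03609 mol
Divide by the smallest (0.03609 mol): C 2.997, H 4.984, Cl 1.000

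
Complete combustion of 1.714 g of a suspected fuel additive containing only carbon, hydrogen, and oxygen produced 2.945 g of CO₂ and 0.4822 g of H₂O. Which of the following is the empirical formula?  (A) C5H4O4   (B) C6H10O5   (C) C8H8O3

mol C = 2.945 g CO₂ ÷ 44.009 g/mol = 0.066918 mol
mol H = 2 × 0.4822 g H₂O ÷ 18.015 g/mol = 0.053533 mol
mass O = 1.714 − (0.80375 + 0.053961) = 0.85628 g → mol O = 0.85628 ÷ 15.999 = 0.053521 mol
Divide by the smallest (0.053521 mol): C 1.250, H 1.000, O 1.000
Multiplying each by 4 gives whole numbers: C 5.00, H 4.00, O 4.00

(A) C5H4O4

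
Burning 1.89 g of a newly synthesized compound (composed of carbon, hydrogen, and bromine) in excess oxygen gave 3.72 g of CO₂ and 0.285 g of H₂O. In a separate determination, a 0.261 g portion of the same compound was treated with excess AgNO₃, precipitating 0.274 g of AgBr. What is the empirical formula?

C8H3Br

mol C = 3.72 g CO₂ ÷ 44.009 g/mol = 0.08453 mol
mol H = 2 × 0.285 g H₂O ÷ 18.015 g/mol = 0.03164 mol
From the AgBr data: mol Br per gram of compound = (0.274 ÷ 187.772) ÷ 0.261 = 0.005591 mol/g, so in the 1.89 g combustion sample mol Br = 0.01057 mol
Divide by the smallest (0.01057 mol): C 7.999, H 2.994, Br 1.000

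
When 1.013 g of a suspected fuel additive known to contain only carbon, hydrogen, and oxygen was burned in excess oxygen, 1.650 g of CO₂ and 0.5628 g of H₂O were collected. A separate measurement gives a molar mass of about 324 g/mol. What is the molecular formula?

C12H20O10

mol C = 1.650 g CO₂ ÷ 44.009 g/mol = 0.037492 mol
mol H = 2 × 0.5628 g H₂O ÷ 18.015 g/mol = 0.062481 mol
mass O = 1.013 − (0.45032 + 0.062981) = 0.49970 g → mol O = 0.49970 ÷ 15.999 = 0.031233 mol
Divide by the smallest (0.031233 mol): C 1.200, H 2.000, O 1.000
Multiplying each by 5 gives whole numbers: C 6.00, H 10.00, O 5.00
Empirical formula: C6H10O5
Empirical-formula mass = 162.14 g/mol; 324 ÷ 162.14 ≈ 2, so the molecular formula is C12H20O10.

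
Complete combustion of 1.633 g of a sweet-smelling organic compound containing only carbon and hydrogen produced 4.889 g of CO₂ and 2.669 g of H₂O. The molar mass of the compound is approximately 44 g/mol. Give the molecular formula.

mol C = 4.889 g CO₂ ÷ 44.009 g/mol = 0.11109 mol
mol H = 2 × 2.669 g H₂O ÷ 18.015 g/mol = 0.29631 mol
Divide by the smallest (0.11109 mol): C 1.000, H 2.667
Multiplying each by 3 gives whole numbers: C 3.00, H 8.00
Empirical formula: C3H8
Empirical-formula mass = 44.10 g/mol; 44 ÷ 44.10 ≈ 1, so the molecular formula is C3H8.

C3H8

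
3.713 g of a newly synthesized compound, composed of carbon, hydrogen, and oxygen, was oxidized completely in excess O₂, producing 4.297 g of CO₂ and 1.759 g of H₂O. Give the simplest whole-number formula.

mol C = 4.297 g CO₂ ÷ 44.009 g/mol = 0.097639 mol
mol H = 2 × 1.759 g H₂O ÷ 18.015 g/mol = 0.19528 mol
mass O = 3.713 − (1.1727 + 0.19684) = 2.3434 g → mol O = 2.3434 ÷ 15.999 = 0.14647 mol
Divide by the smallest (0.097639 mol): C 1.000, H 2.000, O 1.500
Multiplying each by 2 gives whole numbers: C 2.00, H 4.00, O 3.00

C2H4O3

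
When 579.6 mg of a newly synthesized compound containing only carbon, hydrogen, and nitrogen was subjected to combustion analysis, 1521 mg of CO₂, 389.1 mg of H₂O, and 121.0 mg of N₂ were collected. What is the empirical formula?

C4H5N

mol C = 1.521 g CO₂ ÷ 44.009 g/mol = 0.034561 mol
mol H = 2 × 0.3891 g H₂O ÷ 18.015 g/mol = 0.043197 mol
mol N = 2 × 0.1210 g N₂ ÷ 28.014 g/mol = 0.0086385 mol
Divide by the smallest (0.0086385 mol): C 4.001, H 5.001, N 1.000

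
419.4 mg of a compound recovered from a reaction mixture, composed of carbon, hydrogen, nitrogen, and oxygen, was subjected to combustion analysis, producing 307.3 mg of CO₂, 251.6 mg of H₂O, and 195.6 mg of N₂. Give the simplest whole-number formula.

CH4N2O

mol C = 0.3073 g CO₂ ÷ 44.009 g/mol = 0.0069827 mol
mol H = 2 × 0.2516 g H₂O ÷ 18.015 g/mol = 0.027932 mol
mol N = 2 × 0.1956 g N₂ ÷ 28.014 g/mol = 0.013964 mol
mass O = 0.4194 − (0.083869 + 0.028156 + 0.19560) = 0.11178 g → mol O = 0.11178 ÷ 15.999 = 0.0069864 mol
Divide by the smallest (0.0069827 mol): C 1.000, H 4.000, N 2.000, O 1.001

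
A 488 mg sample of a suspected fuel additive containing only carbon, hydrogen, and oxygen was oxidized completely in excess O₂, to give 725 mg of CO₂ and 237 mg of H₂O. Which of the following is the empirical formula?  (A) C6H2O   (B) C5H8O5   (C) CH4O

mol C = 0.725 g CO₂ ÷ 44.009 g/mol = 0.01647 mol
mol H = 2 × 0.237 g H₂O ÷ 18.015 g/mol = 0.02631 mol
mass O = 0.488 − (0.1979 + 0.02652) = 0.2636 g → mol O = 0.2636 ÷ 15.999 = 0.01648 mol
Divide by the smallest (0.01647 mol): C 1.000, H 1.597, O 1.000
Multiplying each by 5 gives whole numbers: C 5.00, H 7.99, O 5.00

(B) C5H8O5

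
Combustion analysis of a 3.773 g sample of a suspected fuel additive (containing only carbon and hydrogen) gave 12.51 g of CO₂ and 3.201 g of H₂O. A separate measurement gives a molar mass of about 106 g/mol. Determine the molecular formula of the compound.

mol C = 12.51 g CO₂ ÷ 44.009 g/mol = 0.28426 mol
mol H = 2 × 3.201 g H₂O ÷ 18.015 g/mol = 0.35537 mol
Divide by the smallest (0.28426 mol): C 1.000, H 1.250
Multiplying each by 4 gives whole numbers: C 4.00, H 5.00
Empirical formula: C4H5
Empirical-formula mass = 53.08 g/mol; 106 ÷ 53.08 ≈ 2, so the molecular formula is C8H10.

C8H10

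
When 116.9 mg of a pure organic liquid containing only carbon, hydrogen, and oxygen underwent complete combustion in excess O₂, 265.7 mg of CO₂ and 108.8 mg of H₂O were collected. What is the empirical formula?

mol C = 0.2657 g CO₂ ÷ 44.009 g/mol = 0.0060374 mol
mol H = 2 × 0.1088 g H₂O ÷ 18.015 g/mol = 0.012079 mol
mass O = 0.1169 − (0.072515 + 0.012175) = 0.032209 g → mol O = 0.032209 ÷ 15.999 = 0.0020132 mol
Divide by the smallest (0.0020132 mol): C 2.999, H 6.000, O 1.000

C3H6O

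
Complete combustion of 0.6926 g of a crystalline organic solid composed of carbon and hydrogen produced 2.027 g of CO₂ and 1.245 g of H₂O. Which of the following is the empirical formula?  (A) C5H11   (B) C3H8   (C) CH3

mol C = 2.027 g CO₂ ÷ 44.009 g/mol = 0.046059 mol
mol H = 2 × 1.245 g H₂O ÷ 18.015 g/mol = 0.13822 mol
Divide by the smallest (0.046059 mol): C 1.000, H 3.001

(C) CH3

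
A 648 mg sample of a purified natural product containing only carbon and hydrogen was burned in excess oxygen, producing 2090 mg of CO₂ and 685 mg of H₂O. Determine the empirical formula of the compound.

mol C = 2.09 g CO₂ ÷ 44.009 g/mol = 0.04749 mol
mol H = 2 × 0.685 g H₂O ÷ 18.015 g/mol = 0.07605 mol
Divide by the smallest (0.04749 mol): C 1.000, H 1.601
Multiplying each by 5 gives whole numbers: C 5.00, H 8.01

C5H8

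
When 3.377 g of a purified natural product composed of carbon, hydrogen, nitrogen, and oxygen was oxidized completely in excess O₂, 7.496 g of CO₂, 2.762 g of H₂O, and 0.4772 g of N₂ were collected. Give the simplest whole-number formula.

mol C = 7.496 g CO₂ ÷ 44.009 g/mol = 0.17033 mol
mol H = 2 × 2.762 g H₂O ÷ 18.015 g/mol = 0.30663 mol
mol N = 2 × 0.4772 g N₂ ÷ 28.014 g/mol = 0.034069 mol
mass O = 3.377 − (2.0458 + 0.30909 + 0.47720) = 0.54489 g → mol O = 0.54489 ÷ 15.999 = 0.034058 mol
Divide by the smallest (0.034058 mol): C 5.001, H 9.003, N 1.000, O 1.000

C5H9NO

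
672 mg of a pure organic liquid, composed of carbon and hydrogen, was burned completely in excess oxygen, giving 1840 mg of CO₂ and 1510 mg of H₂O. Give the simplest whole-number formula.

CH4

mol C = 1.84 g CO₂ ÷ 44.009 g/mol = 0.04181 mol
mol H = 2 × 1.51 g H₂O ÷ 18.015 g/mol = 0.1676 mol
Divide by the smallest (0.04181 mol): C 1.000, H 4.010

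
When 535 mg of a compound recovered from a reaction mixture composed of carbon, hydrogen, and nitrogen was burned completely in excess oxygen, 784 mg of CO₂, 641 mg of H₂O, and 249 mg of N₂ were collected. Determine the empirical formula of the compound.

CH4N

mol C = 0.784 g CO₂ ÷ 44.009 g/mol = 0.01781 mol
mol H = 2 × 0.641 g H₂O ÷ 18.015 g/mol = 0.07116 mol
mol N = 2 × 0.249 g N₂ ÷ 28.014 g/mol = 0.01778 mol
Divide by the smallest (0.01778 mol): C 1.002, H 4.003, N 1.000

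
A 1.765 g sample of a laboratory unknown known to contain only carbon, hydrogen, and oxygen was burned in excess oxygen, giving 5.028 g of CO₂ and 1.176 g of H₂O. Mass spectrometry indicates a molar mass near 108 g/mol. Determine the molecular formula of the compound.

mol C = 5.028 g CO₂ ÷ 44.009 g/mol = 0.11425 mol
mol H = 2 × 1.176 g H₂O ÷ 18.015 g/mol = 0.13056 mol
mass O = 1.765 − (1.3722 + 0.13160) = 0.26115 g → mol O = 0.26115 ÷ 15.999 = 0.016323 mol
Divide by the smallest (0.016323 mol): C 6.999, H 7.998, O 1.000
Empirical formula: C7H8O
Empirical-formula mass = 108.14 g/mol; 108 ÷ 108.14 ≈ 1, so the molecular formula is C7H8O.

C7H8O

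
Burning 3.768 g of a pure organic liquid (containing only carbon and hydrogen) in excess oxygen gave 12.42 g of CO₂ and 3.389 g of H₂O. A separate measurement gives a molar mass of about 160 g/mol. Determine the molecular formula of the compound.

C12H16

mol C = 12.42 g CO₂ ÷ 44.009 g/mol = 0.28222 mol
mol H = 2 × 3.389 g H₂O ÷ 18.015 g/mol = 0.37624 mol
Divide by the smallest (0.28222 mol): C 1.000, H 1.333
Multiplying each by 3 gives whole numbers: C 3.00, H 4.00
Empirical formula: C3H4
Empirical-formula mass = 40.06 g/mol; 160 ÷ 40.06 ≈ 4, so the molecular formula is C12H16.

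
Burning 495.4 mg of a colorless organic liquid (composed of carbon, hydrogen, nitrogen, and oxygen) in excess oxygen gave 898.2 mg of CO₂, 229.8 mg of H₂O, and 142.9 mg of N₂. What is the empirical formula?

C4H5N2O

mol C = 0.8982 g CO₂ ÷ 44.009 g/mol = 0.020409 mol
mol H = 2 × 0.2298 g H₂O ÷ 18.015 g/mol = 0.025512 mol
mol N = 2 × 0.1429 g N₂ ÷ 28.014 g/mol = 0.010202 mol
mass O = 0.4954 − (0.24514 + 0.025716 + 0.14290) = 0.081646 g → mol O = 0.081646 ÷ 15.999 = 0.0051032 mol
Divide by the smallest (0.0051032 mol): C 3.999, H 4.999, N 1.999, O 1.000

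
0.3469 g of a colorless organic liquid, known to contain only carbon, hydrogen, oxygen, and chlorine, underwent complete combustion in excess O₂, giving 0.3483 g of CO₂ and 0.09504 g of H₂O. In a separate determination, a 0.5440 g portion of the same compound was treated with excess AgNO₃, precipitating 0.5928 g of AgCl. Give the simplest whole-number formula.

C6H8Cl2O7

mol C = 0.3483 g CO₂ ÷ 44.009 g/mol = 0.0079143 mol
mol H = 2 × 0.09504 g H₂O ÷ 18.015 g/mol = 0.010551 mol
From the AgCl data: mol Cl per gram of compound = (0.5928 ÷ 143.318) ÷ 0.5440 = 0.0076034 mol/g, so in the 0.3469 g combustion sample mol Cl = 0.0026376 mol
mass O = 0.3469 − (0.095059 + 0.010636 + 0.093504) = 0.14770 g → mol O = 0.14770 ÷ 15.999 = 0.0092320 mol
Divide by the smallest (0.0026376 mol): C 3.001, H 4.000, Cl 1.000, O 3.500
Multiplying each by 2 gives whole numbers: C 6.00, H 8.00, Cl 2.00, O 7.00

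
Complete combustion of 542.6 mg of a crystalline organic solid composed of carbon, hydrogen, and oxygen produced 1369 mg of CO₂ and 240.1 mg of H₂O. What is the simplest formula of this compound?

C7H6O2

mol C = 1.369 g CO₂ ÷ 44.009 g/mol = 0.031107 mol
mol H = 2 × 0.2401 g H₂O ÷ 18.015 g/mol = 0.026656 mol
mass O = 0.5426 − (0.37363 + 0.026869) = 0.14210 g → mol O = 0.14210 ÷ 15.999 = 0.0088819 mol
Divide by the smallest (0.0088819 mol): C 3.502, H 3.001, O 1.000
Multiplying each by 2 gives whole numbers: C 7.00, H 6.00, O 2.00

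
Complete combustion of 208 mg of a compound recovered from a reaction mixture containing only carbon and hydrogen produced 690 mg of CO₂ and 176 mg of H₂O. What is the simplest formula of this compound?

mol C = 0.690 g CO₂ ÷ 44.009 g/mol = 0.01568 mol
mol H = 2 × 0.176 g H₂O ÷ 18.015 g/mol = 0.01954 mol
Divide by the smallest (0.01568 mol): C 1.000, H 1.246
Multiplying each by 4 gives whole numbers: C 4.00, H 4.98

C4H5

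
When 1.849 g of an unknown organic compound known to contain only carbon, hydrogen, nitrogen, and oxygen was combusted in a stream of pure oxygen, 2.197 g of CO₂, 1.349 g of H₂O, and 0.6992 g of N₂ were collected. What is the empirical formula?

C2H6N2O

mol C = 2.197 g CO₂ ÷ 44.009 g/mol = 0.049922 mol
mol H = 2 × 1.349 g H₂O ÷ 18.015 g/mol = 0.14976 mol
mol N = 2 × 0.6992 g N₂ ÷ 28.014 g/mol = 0.049918 mol
mass O = 1.849 − (0.59961 + 0.15096 + 0.69920) = 0.39923 g → mol O = 0.39923 ÷ 15.999 = 0.024953 mol
Divide by the smallest (0.024953 mol): C 2.001, H 6.002, N 2.000, O 1.000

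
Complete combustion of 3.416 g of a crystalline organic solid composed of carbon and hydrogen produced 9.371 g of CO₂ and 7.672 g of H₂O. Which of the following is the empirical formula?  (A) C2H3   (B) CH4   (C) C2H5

(B) CH4

mol C = 9.371 g CO₂ ÷ 44.009 g/mol = 0.21293 mol
mol H = 2 × 7.672 g H₂O ÷ 18.015 g/mol = 0.85173 mol
Divide by the smallest (0.21293 mol): C 1.000, H 4.000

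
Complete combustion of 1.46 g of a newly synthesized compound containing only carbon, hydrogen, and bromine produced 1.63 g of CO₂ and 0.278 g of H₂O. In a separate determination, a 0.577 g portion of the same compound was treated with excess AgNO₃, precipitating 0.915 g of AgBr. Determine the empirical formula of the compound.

C6H5Br2

mol C = 1.63 g CO₂ ÷ 44.009 g/mol = 0.03704 mol
mol H = 2 × 0.278 g H₂O ÷ 18.015 g/mol = 0.03086 mol
From the AgBr data: mol Br per gram of compound = (0.915 ÷ 187.772) ÷ 0.577 = 0.008445 mol/g, so in the 1.46 g combustion sample mol Br = 0.01233 mol
Divide by the smallest (0.01233 mol): C 3.004, H 2.503, Br 1.000
Multiplying each by 2 gives whole numbers: C 6.01, H 5.01, Br 2.00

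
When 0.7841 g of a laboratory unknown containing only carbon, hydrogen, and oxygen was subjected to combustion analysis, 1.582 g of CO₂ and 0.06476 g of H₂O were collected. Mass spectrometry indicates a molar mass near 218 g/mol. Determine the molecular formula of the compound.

mol C = 1.582 g CO₂ ÷ 44.009 g/mol = 0.035947 mol
mol H = 2 × 0.06476 g H₂O ÷ 18.015 g/mol = 0.0071896 mol
mass O = 0.7841 − (0.43176 + 0.0072471) = 0.34509 g → mol O = 0.34509 ÷ 15.999 = 0.021570 mol
Divide by the smallest (0.0071896 mol): C 5.000, H 1.000, O 3.000
Empirical formula: C5HO3
Empirical-formula mass = 109.06 g/mol; 218 ÷ 109.06 ≈ 2, so the molecular formula is C10H2O6.

C10H2O6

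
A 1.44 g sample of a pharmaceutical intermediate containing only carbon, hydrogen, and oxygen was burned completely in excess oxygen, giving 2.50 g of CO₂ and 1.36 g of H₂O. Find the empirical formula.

C3H8O2

mol C = 2.50 g CO₂ ÷ 44.009 g/mol = 0.05681 mol
mol H = 2 × 1.36 g H₂O ÷ 18.015 g/mol = 0.1510 mol
mass O = 1.44 − (0.6823 + 0.1522) = 0.6055 g → mol O = 0.6055 ÷ 15.999 = 0.03785 mol
Divide by the smallest (0.03785 mol): C 1.501, H 3.989, O 1.000
Multiplying each by 2 gives whole numbers: C 3.00, H 7.98, O 2.00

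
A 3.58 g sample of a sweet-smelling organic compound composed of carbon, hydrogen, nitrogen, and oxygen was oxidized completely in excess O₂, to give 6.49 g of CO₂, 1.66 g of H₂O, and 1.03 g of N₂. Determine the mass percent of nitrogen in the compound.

mol C = 6.49 g CO₂ ÷ 44.009 g/mol = 0.1475 mol
mol H = 2 × 1.66 g H₂O ÷ 18.015 g/mol = 0.1843 mol
mol N = 2 × 1.03 g N₂ ÷ 28.014 g/mol = 0.07353 mol
mass O = 3.58 − (1.771 + 0.1858 + 1.030) = 0.5930 g → mol O = 0.5930 ÷ 15.999 = 0.03706 mol
mass % N = 1.030 g ÷ 3.58 g × 100%

28.8%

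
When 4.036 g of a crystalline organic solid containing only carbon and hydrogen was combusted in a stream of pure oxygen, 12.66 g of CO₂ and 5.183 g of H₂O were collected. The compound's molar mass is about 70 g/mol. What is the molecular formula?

C5H10

mol C = 12.66 g CO₂ ÷ 44.009 g/mol = 0.28767 mol
mol H = 2 × 5.183 g H₂O ÷ 18.015 g/mol = 0.57541 mol
Divide by the smallest (0.28767 mol): C 1.000, H 2.000
Empirical formula: CH2
Empirical-formula mass = 14.03 g/mol; 70 ÷ 14.03 ≈ 5, so the molecular formula is C5H10.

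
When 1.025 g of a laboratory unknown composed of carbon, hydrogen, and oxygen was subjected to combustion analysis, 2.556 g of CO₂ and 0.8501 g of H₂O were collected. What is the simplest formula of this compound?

C8H13O2

mol C = 2.556 g CO₂ ÷ 44.009 g/mol = 0.058079 mol
mol H = 2 × 0.8501 g H₂O ÷ 18.015 g/mol = 0.094377 mol
mass O = 1.025 − (0.69759 + 0.095132) = 0.23228 g → mol O = 0.23228 ÷ 15.999 = 0.014518 mol
Divide by the smallest (0.014518 mol): C 4.000, H 6.500, O 1.000
Multiplying each by 2 gives whole numbers: C 8.00, H 13.00, O 2.00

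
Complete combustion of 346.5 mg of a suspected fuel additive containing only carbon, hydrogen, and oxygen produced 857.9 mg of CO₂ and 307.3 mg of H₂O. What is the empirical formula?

mol C = 0.8579 g CO₂ ÷ 44.009 g/mol = 0.019494 mol
mol H = 2 × 0.3073 g H₂O ÷ 18.015 g/mol = 0.034116 mol
mass O = 0.3465 − (0.23414 + 0.034389) = 0.077972 g → mol O = 0.077972 ÷ 15.999 = 0.0048735 mol
Divide by the smallest (0.0048735 mol): C 4.000, H 7.000, O 1.000

C4H7O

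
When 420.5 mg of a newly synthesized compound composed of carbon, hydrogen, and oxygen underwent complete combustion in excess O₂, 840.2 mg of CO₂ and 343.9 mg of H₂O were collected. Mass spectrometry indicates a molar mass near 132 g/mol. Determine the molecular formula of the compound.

C6H12O3

mol C = 0.8402 g CO₂ ÷ 44.009 g/mol = 0.019092 mol
mol H = 2 × 0.3439 g H₂O ÷ 18.015 g/mol = 0.038179 mol
mass O = 0.4205 − (0.22931 + 0.038485) = 0.15271 g → mol O = 0.15271 ÷ 15.999 = 0.0095448 mol
Divide by the smallest (0.0095448 mol): C 2.000, H 4.000, O 1.000
Empirical formula: C2H4O
Empirical-formula mass = 44.05 g/mol; 132 ÷ 44.05 ≈ 3, so the molecular formula is C6H12O3.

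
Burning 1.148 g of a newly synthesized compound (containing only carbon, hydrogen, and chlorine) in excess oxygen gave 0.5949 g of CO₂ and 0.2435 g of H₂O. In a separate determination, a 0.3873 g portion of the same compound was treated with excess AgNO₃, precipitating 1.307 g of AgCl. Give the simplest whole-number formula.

CH2Cl2

mol C = 0.5949 g CO₂ ÷ 44.009 g/mol = 0.013518 mol
mol H = 2 × 0.2435 g H₂O ÷ 18.015 g/mol = 0.027033 mol
From the AgCl data: mol Cl per gram of compound = (1.307 ÷ 143.318) ÷ 0.3873 = 0.023547 mol/g, so in the 1.148 g combustion sample mol Cl = 0.027031 mol
Divide by the smallest (0.013518 mol): C 1.000, H 2.000, Cl 2.000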